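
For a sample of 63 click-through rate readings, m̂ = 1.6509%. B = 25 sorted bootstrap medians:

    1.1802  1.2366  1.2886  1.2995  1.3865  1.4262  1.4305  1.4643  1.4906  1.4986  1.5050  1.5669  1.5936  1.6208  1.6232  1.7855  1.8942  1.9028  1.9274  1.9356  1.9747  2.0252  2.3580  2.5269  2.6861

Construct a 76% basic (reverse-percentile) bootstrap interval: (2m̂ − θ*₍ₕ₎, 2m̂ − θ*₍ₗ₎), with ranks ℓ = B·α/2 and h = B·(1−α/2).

Percentile endpoints at ranks 3 and 22: θ*₍3₎ = 1.2886, θ*₍22₎ = 2.0252.
Basic interval reflects these around m̂:
  lower = 2 × 1.6509 − 2.0252 = 1.2766
  upper = 2 × 1.6509 − 1.2886 = 2.0132

(1.2766, 2.0132)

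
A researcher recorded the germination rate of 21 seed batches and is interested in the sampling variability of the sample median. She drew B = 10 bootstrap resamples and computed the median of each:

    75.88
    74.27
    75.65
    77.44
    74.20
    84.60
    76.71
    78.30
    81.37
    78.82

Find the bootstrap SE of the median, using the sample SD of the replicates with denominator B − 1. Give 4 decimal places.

Bootstrap SE is the standard deviation of the 10 replicate medians.
Mean of replicates: (75.88 + 74.27 + 75.65 + 77.44 + 74.20 + 84.60 + 76.71 + 78.30 + 81.37 + 78.82) / 10 = 777.24000 / 10 = 77.72400
Sum of squared deviations: (−1.84400)² + (−3.45400)² + (−2.07400)² + (−0.28400)² + (−3.52400)² + (+6.87600)² + (−1.01400)² + (+0.57600)² + (+3.64600)² + (+1.09600)² = 95.26504
Variance = 95.26504 / 9 = 10.58500
SE* = √10.58500

SE* = 3.2535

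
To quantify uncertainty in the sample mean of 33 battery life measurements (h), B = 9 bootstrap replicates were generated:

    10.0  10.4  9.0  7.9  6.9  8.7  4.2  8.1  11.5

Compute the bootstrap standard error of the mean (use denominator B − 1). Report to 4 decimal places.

SE* = 2.1423

Bootstrap SE is the standard deviation of the 9 replicate means.
Mean of replicates: (10.0 + 10.4 + 9.0 + 7.9 + 6.9 + 8.7 + 4.2 + 8.1 + 11.5) / 9 = 76.70000 / 9 = 8.52222
Sum of squared deviations: (+1.47778)² + (+1.87778)² + (+0.47778)² + (−0.62222)² + (−1.62222)² + (+0.17778)² + (−4.32222)² + (−0.42222)² + (+2.97778)² = 36.71556
Variance = 36.71556 / 8 = 4.58944
SE* = √4.58944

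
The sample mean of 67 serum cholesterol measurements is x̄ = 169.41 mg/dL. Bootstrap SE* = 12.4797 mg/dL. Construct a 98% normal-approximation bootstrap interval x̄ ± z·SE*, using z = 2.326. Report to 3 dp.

(140.382, 198.438)

Margin = 2.326 × 12.4797 = 29.0278
Interval: 169.41 ± 29.0278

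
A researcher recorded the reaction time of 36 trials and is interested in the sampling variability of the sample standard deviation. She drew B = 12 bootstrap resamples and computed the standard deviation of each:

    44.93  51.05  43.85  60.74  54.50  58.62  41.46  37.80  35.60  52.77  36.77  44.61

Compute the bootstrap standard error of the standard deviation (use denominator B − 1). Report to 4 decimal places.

Bootstrap SE is the standard deviation of the 12 replicate standard deviations.
Mean of replicates: (44.93 + 51.05 + 43.85 + 60.74 + 54.50 + 58.62 + 41.46 + 37.80 + 35.60 + 52.77 + 36.77 + 44.61) / 12 = 562.70000 / 12 = 46.89167
Sum of squared deviations: (−1.96167)² + (+4.15833)² + (−3.04167)² + (+13.84833)² + (+7.60833)² + (+11.72833)² + (−5.43167)² + (−9.09167)² + (−11.29167)² + (+5.87833)² + (−10.12167)² + (−2.28167)² = 799.48057
Variance = 799.48057 / 11 = 72.68005
SE* = √72.68005

SE* = 8.5253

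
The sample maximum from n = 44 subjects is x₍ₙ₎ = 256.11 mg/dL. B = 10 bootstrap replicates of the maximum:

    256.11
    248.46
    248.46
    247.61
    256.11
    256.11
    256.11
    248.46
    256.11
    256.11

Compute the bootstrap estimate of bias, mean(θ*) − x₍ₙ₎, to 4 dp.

mean(θ*) = (256.11 + 248.46 + 248.46 + 247.61 + 256.11 + 256.11 + 256.11 + 248.46 + 256.11 + 256.11) / 10 = 252.96500
bias = 252.96500 − 256.11

bias = −3.1450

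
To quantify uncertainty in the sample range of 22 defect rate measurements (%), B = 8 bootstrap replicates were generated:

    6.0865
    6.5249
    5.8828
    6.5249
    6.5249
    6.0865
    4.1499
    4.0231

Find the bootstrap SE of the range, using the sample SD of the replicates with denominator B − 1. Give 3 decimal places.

Bootstrap SE is the standard deviation of the 8 replicate ranges.
Mean of replicates: (6.0865 + 6.5249 + 5.8828 + 6.5249 + 6.5249 + 6.0865 + 4.1499 + 4.0231) / 8 = 45.80350 / 8 = 5.72544
Sum of squared deviations: (+0.36106)² + (+0.79946)² + (+0.15736)² + (+0.79946)² + (+0.79946)² + (+0.36106)² + (−1.57554)² + (−1.70234)² = 7.58319
Variance = 7.58319 / 7 = 1.08331
SE* = √1.08331

SE* = 1.041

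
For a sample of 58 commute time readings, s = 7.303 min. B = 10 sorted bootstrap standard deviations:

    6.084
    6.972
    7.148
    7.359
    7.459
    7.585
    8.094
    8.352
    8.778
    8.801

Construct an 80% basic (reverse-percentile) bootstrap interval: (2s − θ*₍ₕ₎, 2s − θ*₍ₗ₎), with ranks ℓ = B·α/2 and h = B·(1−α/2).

Percentile endpoints at ranks 1 and 9: θ*₍1₎ = 6.084, θ*₍9₎ = 8.778.
Basic interval reflects these around s:
  lower = 2 × 7.303 − 8.778 = 5.828
  upper = 2 × 7.303 − 6.084 = 8.522

(5.828, 8.522)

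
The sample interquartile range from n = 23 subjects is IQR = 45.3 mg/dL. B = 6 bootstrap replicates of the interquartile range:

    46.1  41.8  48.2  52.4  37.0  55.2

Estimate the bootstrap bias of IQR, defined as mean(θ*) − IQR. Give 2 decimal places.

bias = +1.48

mean(θ*) = (46.1 + 41.8 + 48.2 + 52.4 + 37.0 + 55.2) / 6 = 46.783
bias = 46.783 − 45.3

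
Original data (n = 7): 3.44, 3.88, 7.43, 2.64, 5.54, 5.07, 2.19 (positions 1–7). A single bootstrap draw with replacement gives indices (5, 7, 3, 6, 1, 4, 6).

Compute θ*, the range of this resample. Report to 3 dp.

Resample values: 5.54, 2.19, 7.43, 5.07, 3.44, 2.64, 5.07.
Range = 7.43 − 2.19 = 5.240

θ* = 5.240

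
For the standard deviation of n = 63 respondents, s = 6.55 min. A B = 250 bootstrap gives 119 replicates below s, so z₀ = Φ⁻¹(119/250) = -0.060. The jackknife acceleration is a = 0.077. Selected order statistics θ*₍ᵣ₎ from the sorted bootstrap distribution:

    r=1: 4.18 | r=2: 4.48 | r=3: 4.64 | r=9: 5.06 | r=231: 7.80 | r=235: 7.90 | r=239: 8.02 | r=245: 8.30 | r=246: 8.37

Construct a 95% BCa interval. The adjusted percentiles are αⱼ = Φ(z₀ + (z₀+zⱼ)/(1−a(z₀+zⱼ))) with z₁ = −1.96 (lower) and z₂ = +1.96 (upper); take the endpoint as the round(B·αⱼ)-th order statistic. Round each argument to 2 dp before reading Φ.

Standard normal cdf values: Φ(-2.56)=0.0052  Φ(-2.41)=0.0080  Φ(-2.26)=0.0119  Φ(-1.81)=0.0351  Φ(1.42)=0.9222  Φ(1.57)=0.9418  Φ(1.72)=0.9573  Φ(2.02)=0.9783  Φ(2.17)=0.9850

(5.06, 8.37)

Lower: z₀ + z₁ = -0.060 + (-1.960) = -2.020; 1 − a(z₀+z₁) = 1 − (0.077)(-2.020) = 1.1555; argument = -0.060 + (-2.020)/1.1555 = -1.8081 → -1.81.
α₁ = Φ(-1.81) = 0.0351; rank = round(250 × 0.0351) = 9; θ*₍9₎ = 5.06.
Upper: z₀ + z₂ = 1.900; 1 − a(z₀+z₂) = 0.8537; argument = 2.1656 → 2.17; α₂ = 0.9850; rank = 246; θ*₍246₎ = 8.37.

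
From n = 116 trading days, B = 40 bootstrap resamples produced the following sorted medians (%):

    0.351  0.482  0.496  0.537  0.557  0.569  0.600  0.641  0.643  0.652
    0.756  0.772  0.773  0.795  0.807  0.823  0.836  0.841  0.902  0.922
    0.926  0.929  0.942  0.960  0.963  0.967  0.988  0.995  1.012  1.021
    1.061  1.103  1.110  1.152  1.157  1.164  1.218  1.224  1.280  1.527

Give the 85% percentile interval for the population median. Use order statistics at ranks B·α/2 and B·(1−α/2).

α = 0.15; lower rank = 40 × 0.075 = 3; upper rank = 40 × 0.925 = 37.
The 3rd smallest replicate is 0.496; the 37th is 1.218.

(0.496, 1.218)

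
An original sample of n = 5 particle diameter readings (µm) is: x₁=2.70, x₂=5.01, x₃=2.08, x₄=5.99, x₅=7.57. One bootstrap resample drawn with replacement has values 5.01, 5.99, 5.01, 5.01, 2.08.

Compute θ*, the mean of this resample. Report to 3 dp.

θ* = 4.620

Mean = (5.01 + 5.99 + 5.01 + 5.01 + 2.08) / 5 = 23.100 / 5 = 4.620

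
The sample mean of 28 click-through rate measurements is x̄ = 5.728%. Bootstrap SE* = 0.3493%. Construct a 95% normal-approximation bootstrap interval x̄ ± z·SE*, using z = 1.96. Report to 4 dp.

Margin = 1.96 × 0.3493 = 0.68463
Interval: 5.728 ± 0.68463

(5.0434, 6.4126)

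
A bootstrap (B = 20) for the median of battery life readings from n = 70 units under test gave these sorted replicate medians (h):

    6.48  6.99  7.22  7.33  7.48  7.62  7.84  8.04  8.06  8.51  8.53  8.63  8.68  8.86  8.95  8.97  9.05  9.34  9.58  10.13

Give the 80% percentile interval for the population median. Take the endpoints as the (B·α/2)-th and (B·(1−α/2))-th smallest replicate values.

(6.99, 9.34)

α = 0.20; lower rank = 20 × 0.100 = 2; upper rank = 20 × 0.900 = 18.
The 2nd smallest replicate is 6.99; the 18th is 9.34.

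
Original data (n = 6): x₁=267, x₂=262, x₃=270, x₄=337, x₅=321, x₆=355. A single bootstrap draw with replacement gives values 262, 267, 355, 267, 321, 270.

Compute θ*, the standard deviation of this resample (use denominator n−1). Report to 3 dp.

Mean = 290.3333; sum of squared deviations = 7427.3333
s² = 7427.3333 / 5 = 1485.4667
s = √1485.4667 = 38.542

θ* = 38.542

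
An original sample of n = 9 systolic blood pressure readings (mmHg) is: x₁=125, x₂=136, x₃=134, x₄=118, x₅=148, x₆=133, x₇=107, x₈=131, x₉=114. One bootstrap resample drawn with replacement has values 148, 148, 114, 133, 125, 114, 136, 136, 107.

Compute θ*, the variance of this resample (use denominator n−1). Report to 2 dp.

θ* = 223.25

Mean = 129.0000; sum of squared deviations = 1786.0000
s² = 1786.0000 / 8 = 223.2500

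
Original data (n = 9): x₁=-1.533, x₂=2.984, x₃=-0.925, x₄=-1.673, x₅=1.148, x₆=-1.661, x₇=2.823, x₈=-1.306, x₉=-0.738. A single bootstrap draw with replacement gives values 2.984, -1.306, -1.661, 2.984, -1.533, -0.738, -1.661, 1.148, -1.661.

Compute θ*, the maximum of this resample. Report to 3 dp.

Maximum = 2.984

θ* = 2.984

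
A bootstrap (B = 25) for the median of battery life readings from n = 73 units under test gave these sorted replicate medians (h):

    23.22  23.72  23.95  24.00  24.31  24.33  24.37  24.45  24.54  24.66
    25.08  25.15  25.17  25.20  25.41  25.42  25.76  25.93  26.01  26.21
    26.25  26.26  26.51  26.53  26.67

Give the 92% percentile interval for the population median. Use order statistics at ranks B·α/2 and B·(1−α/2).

(23.22, 26.53)

α = 0.08; lower rank = 25 × 0.040 = 1; upper rank = 25 × 0.960 = 24.
The 1st smallest replicate is 23.22; the 24th is 26.53.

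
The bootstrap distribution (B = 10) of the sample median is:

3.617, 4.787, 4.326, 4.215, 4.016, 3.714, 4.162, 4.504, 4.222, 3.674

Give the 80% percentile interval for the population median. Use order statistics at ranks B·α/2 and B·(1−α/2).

(3.617, 4.504)

Sorted replicates: 3.617, 3.674, 3.714, 4.016, 4.162, 4.215, 4.222, 4.326, 4.504, 4.787
α = 0.20; lower rank = 10 × 0.100 = 1; upper rank = 10 × 0.900 = 9.
The 1st smallest replicate is 3.617; the 9th is 4.504.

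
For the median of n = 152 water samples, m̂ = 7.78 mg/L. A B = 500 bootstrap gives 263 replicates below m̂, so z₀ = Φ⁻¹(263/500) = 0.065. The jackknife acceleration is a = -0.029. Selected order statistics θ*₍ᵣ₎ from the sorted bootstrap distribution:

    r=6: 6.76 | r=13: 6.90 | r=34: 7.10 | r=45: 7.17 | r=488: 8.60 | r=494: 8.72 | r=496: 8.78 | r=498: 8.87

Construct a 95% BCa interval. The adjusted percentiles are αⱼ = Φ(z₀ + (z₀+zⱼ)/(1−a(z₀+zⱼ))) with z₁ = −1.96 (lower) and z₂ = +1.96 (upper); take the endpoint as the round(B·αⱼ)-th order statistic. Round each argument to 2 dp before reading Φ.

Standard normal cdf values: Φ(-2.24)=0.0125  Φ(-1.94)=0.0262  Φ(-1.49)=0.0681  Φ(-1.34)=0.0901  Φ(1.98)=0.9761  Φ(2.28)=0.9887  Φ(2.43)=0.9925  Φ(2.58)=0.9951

Lower: z₀ + z₁ = 0.065 + (-1.960) = -1.895; 1 − a(z₀+z₁) = 1 − (-0.029)(-1.895) = 0.9450; argument = 0.065 + (-1.895)/0.9450 = -1.9402 → -1.94.
α₁ = Φ(-1.94) = 0.0262; rank = round(500 × 0.0262) = 13; θ*₍13₎ = 6.90.
Upper: z₀ + z₂ = 2.025; 1 − a(z₀+z₂) = 1.0587; argument = 1.9777 → 1.98; α₂ = 0.9761; rank = 488; θ*₍488₎ = 8.60.

(6.90, 8.60)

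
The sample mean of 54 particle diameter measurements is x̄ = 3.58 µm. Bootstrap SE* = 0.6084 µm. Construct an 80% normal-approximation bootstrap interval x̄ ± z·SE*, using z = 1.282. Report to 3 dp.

Margin = 1.282 × 0.6084 = 0.7800
Interval: 3.58 ± 0.7800

(2.800, 4.360)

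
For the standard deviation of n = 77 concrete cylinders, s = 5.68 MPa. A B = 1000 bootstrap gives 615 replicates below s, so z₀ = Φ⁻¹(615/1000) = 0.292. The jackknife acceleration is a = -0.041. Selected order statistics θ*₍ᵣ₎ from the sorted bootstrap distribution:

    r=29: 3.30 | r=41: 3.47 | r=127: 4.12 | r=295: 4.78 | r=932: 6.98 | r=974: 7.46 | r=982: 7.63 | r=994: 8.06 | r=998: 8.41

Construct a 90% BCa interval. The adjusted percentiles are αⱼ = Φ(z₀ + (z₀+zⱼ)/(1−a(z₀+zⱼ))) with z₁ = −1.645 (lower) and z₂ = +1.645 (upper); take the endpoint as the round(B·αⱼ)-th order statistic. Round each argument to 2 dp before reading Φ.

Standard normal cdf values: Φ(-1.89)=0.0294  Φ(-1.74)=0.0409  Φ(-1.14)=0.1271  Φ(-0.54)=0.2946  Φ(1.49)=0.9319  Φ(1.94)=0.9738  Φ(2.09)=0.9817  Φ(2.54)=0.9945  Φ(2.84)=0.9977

Lower: z₀ + z₁ = 0.292 + (-1.645) = -1.353; 1 − a(z₀+z₁) = 1 − (-0.041)(-1.353) = 0.9445; argument = 0.292 + (-1.353)/0.9445 = -1.1405 → -1.14.
α₁ = Φ(-1.14) = 0.1271; rank = round(1000 × 0.1271) = 127; θ*₍127₎ = 4.12.
Upper: z₀ + z₂ = 1.937; 1 − a(z₀+z₂) = 1.0794; argument = 2.0865 → 2.09; α₂ = 0.9817; rank = 982; θ*₍982₎ = 7.63.

(4.12, 7.63)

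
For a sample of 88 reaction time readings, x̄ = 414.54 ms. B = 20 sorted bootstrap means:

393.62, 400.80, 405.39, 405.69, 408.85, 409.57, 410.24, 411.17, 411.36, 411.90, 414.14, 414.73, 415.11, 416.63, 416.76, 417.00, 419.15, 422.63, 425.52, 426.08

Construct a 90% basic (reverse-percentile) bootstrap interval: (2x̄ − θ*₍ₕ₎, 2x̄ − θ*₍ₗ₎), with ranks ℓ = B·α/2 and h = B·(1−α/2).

(403.56, 435.46)

Percentile endpoints at ranks 1 and 19: θ*₍1₎ = 393.62, θ*₍19₎ = 425.52.
Basic interval reflects these around x̄:
  lower = 2 × 414.54 − 425.52 = 403.56
  upper = 2 × 414.54 − 393.62 = 435.46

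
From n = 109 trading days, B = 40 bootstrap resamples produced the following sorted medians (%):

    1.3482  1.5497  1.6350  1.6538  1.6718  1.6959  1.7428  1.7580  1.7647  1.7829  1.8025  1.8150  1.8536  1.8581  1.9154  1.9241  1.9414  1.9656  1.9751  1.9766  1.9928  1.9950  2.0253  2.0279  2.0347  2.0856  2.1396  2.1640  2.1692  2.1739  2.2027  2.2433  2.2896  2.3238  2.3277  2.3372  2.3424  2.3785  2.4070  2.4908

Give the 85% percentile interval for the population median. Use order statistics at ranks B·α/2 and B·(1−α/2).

α = 0.15; lower rank = 40 × 0.075 = 3; upper rank = 40 × 0.925 = 37.
The 3rd smallest replicate is 1.6350; the 37th is 2.3424.

(1.6350, 2.3424)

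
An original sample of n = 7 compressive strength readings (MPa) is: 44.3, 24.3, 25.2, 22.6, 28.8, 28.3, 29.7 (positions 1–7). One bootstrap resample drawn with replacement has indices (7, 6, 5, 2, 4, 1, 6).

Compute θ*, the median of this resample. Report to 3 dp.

Resample values: 29.7, 28.3, 28.8, 24.3, 22.6, 44.3, 28.3.
Sorted: 22.6, 24.3, 28.3, 28.3, 28.8, 29.7, 44.3
Median = middle value = 28.300

θ* = 28.300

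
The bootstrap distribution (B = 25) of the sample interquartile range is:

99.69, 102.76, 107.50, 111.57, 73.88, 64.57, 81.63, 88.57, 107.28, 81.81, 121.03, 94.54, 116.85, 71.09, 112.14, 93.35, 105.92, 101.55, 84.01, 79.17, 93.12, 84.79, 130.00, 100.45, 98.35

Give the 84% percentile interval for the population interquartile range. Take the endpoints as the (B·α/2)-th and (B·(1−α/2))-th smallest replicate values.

Sorted replicates: 64.57, 71.09, 73.88, 79.17, 81.63, 81.81, 84.01, 84.79, 88.57, 93.12, 93.35, 94.54, 98.35, 99.69, 100.45, 101.55, 102.76, 105.92, 107.28, 107.50, 111.57, 112.14, 116.85, 121.03, 130.00
α = 0.16; lower rank = 25 × 0.080 = 2; upper rank = 25 × 0.920 = 23.
The 2nd smallest replicate is 71.09; the 23rd is 116.85.

(71.09, 116.85)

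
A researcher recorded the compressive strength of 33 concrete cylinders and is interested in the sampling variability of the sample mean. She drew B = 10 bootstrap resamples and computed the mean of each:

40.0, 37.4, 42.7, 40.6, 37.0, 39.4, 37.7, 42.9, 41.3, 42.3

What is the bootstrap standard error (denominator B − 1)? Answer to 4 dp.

SE* = 2.2181

Bootstrap SE is the standard deviation of the 10 replicate means.
Mean of replicates: (40.0 + 37.4 + 42.7 + 40.6 + 37.0 + 39.4 + 37.7 + 42.9 + 41.3 + 42.3) / 10 = 401.30000 / 10 = 40.13000
Sum of squared deviations: (−0.13000)² + (−2.73000)² + (+2.57000)² + (+0.47000)² + (−3.13000)² + (−0.73000)² + (−2.43000)² + (+2.77000)² + (+1.17000)² + (+2.17000)² = 44.28100
Variance = 44.28100 / 9 = 4.92011
SE* = √4.92011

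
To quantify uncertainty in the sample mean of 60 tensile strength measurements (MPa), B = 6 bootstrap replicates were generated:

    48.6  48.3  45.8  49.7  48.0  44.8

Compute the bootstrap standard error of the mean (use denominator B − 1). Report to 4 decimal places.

Bootstrap SE is the standard deviation of the 6 replicate means.
Mean of replicates: (48.6 + 48.3 + 45.8 + 49.7 + 48.0 + 44.8) / 6 = 285.20000 / 6 = 47.53333
Sum of squared deviations: (+1.06667)² + (+0.76667)² + (−1.73333)² + (+2.16667)² + (+0.46667)² + (−2.73333)² = 17.11333
Variance = 17.11333 / 5 = 3.42267
SE* = √3.42267

SE* = 1.8500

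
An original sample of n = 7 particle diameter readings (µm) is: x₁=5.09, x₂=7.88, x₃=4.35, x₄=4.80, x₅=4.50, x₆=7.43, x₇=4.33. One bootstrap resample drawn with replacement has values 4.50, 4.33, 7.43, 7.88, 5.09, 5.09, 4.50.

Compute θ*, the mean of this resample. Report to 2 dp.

θ* = 5.55

Mean = (4.50 + 4.33 + 7.43 + 7.88 + 5.09 + 5.09 + 4.50) / 7 = 38.820 / 7 = 5.55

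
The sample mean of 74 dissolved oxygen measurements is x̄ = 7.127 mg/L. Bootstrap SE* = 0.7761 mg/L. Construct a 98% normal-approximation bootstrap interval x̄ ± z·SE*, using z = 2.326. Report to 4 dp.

(5.3218, 8.9322)

Margin = 2.326 × 0.7761 = 1.80521
Interval: 7.127 ± 1.80521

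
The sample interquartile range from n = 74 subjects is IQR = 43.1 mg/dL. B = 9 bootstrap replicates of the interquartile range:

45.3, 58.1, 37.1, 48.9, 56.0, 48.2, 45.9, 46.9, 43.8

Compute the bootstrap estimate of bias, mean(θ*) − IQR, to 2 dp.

bias = +4.70

mean(θ*) = (45.3 + 58.1 + 37.1 + 48.9 + 56.0 + 48.2 + 45.9 + 46.9 + 43.8) / 9 = 47.800
bias = 47.800 − 43.1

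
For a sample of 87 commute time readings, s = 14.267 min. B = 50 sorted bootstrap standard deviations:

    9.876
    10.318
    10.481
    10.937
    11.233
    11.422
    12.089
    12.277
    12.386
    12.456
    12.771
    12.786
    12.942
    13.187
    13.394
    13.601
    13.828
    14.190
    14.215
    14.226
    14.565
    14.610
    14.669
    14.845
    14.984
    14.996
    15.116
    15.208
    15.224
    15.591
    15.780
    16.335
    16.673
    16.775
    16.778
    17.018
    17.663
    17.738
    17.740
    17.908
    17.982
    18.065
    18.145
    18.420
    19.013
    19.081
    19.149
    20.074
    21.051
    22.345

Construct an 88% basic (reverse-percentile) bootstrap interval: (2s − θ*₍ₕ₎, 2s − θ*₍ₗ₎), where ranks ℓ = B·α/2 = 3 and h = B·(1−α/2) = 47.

Percentile endpoints at ranks 3 and 47: θ*₍3₎ = 10.481, θ*₍47₎ = 19.149.
Basic interval reflects these around s:
  lower = 2 × 14.267 − 19.149 = 9.385
  upper = 2 × 14.267 − 10.481 = 18.053

(9.385, 18.053)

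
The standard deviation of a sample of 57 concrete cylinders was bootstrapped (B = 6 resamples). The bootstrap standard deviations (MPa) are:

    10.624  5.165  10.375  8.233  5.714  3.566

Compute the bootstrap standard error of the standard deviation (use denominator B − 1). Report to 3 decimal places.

SE* = 2.912

Bootstrap SE is the standard deviation of the 6 replicate standard deviations.
Mean of replicates: (10.624 + 5.165 + 10.375 + 8.233 + 5.714 + 3.566) / 6 = 43.6770 / 6 = 7.2795
Sum of squared deviations: (+3.3445)² + (−2.1145)² + (+3.0955)² + (+0.9535)² + (−1.5655)² + (−3.7135)² = 42.3889
Variance = 42.3889 / 5 = 8.4778
SE* = √8.4778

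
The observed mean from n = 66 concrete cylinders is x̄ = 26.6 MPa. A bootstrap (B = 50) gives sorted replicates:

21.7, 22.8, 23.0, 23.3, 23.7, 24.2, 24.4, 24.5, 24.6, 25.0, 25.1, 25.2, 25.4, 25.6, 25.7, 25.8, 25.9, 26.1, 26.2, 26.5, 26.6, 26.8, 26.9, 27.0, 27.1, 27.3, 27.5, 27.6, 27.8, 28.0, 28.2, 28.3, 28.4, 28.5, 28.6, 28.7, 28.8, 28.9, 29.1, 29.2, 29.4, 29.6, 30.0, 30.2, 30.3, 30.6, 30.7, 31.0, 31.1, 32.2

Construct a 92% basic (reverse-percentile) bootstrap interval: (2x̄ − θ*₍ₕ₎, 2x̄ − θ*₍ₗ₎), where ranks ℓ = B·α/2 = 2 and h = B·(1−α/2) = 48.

(22.2, 30.4)

Percentile endpoints at ranks 2 and 48: θ*₍2₎ = 22.8, θ*₍48₎ = 31.0.
Basic interval reflects these around x̄:
  lower = 2 × 26.6 − 31.0 = 22.2
  upper = 2 × 26.6 − 22.8 = 30.4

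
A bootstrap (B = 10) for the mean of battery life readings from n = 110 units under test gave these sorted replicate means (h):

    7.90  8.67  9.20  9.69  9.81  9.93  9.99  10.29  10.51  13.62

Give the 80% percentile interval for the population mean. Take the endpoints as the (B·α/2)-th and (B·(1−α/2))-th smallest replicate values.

(7.90, 10.51)

α = 0.20; lower rank = 10 × 0.100 = 1; upper rank = 10 × 0.900 = 9.
The 1st smallest replicate is 7.90; the 9th is 10.51.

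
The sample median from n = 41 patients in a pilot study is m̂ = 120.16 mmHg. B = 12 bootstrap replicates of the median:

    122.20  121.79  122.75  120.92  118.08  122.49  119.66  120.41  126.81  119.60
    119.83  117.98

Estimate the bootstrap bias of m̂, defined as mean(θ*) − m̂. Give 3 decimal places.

mean(θ*) = (122.20 + 121.79 + 122.75 + 120.92 + 118.08 + 122.49 + 119.66 + 120.41 + 126.81 + 119.60 + 119.83 + 117.98) / 12 = 121.0433
bias = 121.0433 − 120.16

bias = +0.883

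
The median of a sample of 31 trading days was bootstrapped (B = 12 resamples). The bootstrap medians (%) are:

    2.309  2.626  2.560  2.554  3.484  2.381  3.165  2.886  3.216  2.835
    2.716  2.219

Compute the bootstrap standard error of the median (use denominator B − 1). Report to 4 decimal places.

SE* = 0.3882

Bootstrap SE is the standard deviation of the 12 replicate medians.
Mean of replicates: (2.309 + 2.626 + 2.560 + 2.554 + 3.484 + 2.381 + 3.165 + 2.886 + 3.216 + 2.835 + 2.716 + 2.219) / 12 = 32.951000 / 12 = 2.745917
Sum of squared deviations: (−0.436917)² + (−0.119917)² + (−0.185917)² + (−0.191917)² + (+0.738083)² + (−0.364917)² + (+0.419083)² + (+0.140083)² + (+0.470083)² + (+0.089083)² + (−0.029917)² + (−0.526917)² = 1.657309
Variance = 1.657309 / 11 = 0.150664
SE* = √0.150664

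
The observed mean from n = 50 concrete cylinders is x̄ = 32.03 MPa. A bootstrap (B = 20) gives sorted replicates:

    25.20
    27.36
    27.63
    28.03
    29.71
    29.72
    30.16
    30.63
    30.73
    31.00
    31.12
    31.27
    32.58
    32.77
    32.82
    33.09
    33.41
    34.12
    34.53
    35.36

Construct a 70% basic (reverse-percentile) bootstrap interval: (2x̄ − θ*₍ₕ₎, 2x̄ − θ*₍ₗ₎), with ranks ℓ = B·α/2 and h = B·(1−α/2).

(30.65, 36.43)

Percentile endpoints at ranks 3 and 17: θ*₍3₎ = 27.63, θ*₍17₎ = 33.41.
Basic interval reflects these around x̄:
  lower = 2 × 32.03 − 33.41 = 30.65
  upper = 2 × 32.03 − 27.63 = 36.43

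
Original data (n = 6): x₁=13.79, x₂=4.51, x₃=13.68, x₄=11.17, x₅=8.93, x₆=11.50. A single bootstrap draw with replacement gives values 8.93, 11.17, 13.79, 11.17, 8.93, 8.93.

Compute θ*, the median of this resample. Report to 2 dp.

Sorted: 8.93, 8.93, 8.93, 11.17, 11.17, 13.79
Median = average of the two middle values = 10.05

θ* = 10.05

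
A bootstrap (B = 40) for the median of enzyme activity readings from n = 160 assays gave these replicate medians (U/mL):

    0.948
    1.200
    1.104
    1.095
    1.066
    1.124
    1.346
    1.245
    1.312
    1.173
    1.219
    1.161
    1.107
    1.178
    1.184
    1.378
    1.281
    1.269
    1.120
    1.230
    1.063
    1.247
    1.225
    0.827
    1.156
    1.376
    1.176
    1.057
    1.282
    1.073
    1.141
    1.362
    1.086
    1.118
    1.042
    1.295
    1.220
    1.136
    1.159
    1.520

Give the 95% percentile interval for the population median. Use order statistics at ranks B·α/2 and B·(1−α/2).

Sorted replicates: 0.827, 0.948, 1.042, 1.057, 1.063, 1.066, 1.073, 1.086, 1.095, 1.104, 1.107, 1.118, 1.120, 1.124, 1.136, 1.141, 1.156, 1.159, 1.161, 1.173, 1.176, 1.178, 1.184, 1.200, 1.219, 1.220, 1.225, 1.230, 1.245, 1.247, 1.269, 1.281, 1.282, 1.295, 1.312, 1.346, 1.362, 1.376, 1.378, 1.520
α = 0.05; lower rank = 40 × 0.025 = 1; upper rank = 40 × 0.975 = 39.
The 1st smallest replicate is 0.827; the 39th is 1.378.

(0.827, 1.378)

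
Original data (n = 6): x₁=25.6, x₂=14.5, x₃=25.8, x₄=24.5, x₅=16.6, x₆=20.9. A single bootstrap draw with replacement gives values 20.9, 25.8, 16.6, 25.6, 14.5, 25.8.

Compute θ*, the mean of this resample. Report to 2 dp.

Mean = (20.9 + 25.8 + 16.6 + 25.6 + 14.5 + 25.8) / 6 = 129.20 / 6 = 21.53

θ* = 21.53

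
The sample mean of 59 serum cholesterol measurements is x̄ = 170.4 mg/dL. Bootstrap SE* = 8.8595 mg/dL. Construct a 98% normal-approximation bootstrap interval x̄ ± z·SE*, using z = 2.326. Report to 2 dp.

(149.79, 191.01)

Margin = 2.326 × 8.8595 = 20.607
Interval: 170.4 ± 20.607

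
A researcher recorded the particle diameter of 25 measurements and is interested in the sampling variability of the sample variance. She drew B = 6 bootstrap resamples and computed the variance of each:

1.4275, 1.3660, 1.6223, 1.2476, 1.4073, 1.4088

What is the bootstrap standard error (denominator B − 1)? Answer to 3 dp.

Bootstrap SE is the standard deviation of the 6 replicate variances.
Mean of replicates: (1.4275 + 1.3660 + 1.6223 + 1.2476 + 1.4073 + 1.4088) / 6 = 8.47950 / 6 = 1.41325
Sum of squared deviations: (+0.01425)² + (−0.04725)² + (+0.20905)² + (−0.16565)² + (−0.00595)² + (−0.00445)² = 0.07363
Variance = 0.07363 / 5 = 0.01473
SE* = √0.01473

SE* = 0.121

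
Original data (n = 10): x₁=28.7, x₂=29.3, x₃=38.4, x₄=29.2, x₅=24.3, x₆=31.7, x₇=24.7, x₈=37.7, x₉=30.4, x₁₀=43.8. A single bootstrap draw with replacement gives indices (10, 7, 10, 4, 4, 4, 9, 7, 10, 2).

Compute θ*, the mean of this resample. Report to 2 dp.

Resample values: 43.8, 24.7, 43.8, 29.2, 29.2, 29.2, 30.4, 24.7, 43.8, 29.3.
Mean = (43.8 + 24.7 + 43.8 + 29.2 + 29.2 + 29.2 + 30.4 + 24.7 + 43.8 + 29.3) / 10 = 328.10 / 10 = 32.81

θ* = 32.81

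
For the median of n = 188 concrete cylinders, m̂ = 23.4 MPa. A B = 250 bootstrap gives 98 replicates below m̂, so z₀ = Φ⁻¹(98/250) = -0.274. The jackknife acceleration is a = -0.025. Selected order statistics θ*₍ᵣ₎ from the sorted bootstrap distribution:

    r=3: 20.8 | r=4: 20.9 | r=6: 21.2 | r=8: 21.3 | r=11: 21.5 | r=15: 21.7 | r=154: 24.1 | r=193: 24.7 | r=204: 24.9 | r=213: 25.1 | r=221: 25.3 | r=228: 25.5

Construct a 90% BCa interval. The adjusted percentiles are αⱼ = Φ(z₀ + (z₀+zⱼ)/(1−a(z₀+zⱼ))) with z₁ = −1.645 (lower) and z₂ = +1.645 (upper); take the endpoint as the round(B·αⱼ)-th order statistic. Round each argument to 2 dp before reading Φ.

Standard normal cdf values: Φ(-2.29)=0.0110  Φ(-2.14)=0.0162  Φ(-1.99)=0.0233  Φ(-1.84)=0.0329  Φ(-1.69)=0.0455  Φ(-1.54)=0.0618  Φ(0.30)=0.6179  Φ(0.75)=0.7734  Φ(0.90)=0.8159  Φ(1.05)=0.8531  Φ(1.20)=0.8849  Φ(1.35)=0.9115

(20.8, 25.1)

Lower: z₀ + z₁ = -0.274 + (-1.645) = -1.919; 1 − a(z₀+z₁) = 1 − (-0.025)(-1.919) = 0.9520; argument = -0.274 + (-1.919)/0.9520 = -2.2897 → -2.29.
α₁ = Φ(-2.29) = 0.0110; rank = round(250 × 0.0110) = 3; θ*₍3₎ = 20.8.
Upper: z₀ + z₂ = 1.371; 1 − a(z₀+z₂) = 1.0343; argument = 1.0516 → 1.05; α₂ = 0.8531; rank = 213; θ*₍213₎ = 25.1.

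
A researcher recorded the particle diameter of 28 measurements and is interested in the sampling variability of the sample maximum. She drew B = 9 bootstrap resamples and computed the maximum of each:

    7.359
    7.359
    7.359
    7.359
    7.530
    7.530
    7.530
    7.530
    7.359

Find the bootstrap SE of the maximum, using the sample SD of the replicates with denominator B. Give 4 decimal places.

SE* = 0.0850

Bootstrap SE is the standard deviation of the 9 replicate maximums.
Mean of replicates: (7.359 + 7.359 + 7.359 + 7.359 + 7.530 + 7.530 + 7.530 + 7.530 + 7.359) / 9 = 66.91500 / 9 = 7.43500
Sum of squared deviations: (−0.07600)² + (−0.07600)² + (−0.07600)² + (−0.07600)² + (+0.09500)² + (+0.09500)² + (+0.09500)² + (+0.09500)² + (−0.07600)² = 0.06498
Variance = 0.06498 / 9 = 0.00722
SE* = √0.00722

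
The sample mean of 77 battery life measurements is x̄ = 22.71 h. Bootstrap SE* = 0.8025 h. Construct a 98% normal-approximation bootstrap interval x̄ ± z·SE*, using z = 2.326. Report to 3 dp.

Margin = 2.326 × 0.8025 = 1.8666
Interval: 22.71 ± 1.8666

(20.843, 24.577)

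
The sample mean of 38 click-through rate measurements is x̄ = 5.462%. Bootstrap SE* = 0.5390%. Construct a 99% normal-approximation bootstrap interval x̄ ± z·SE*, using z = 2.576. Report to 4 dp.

Margin = 2.576 × 0.5390 = 1.38846
Interval: 5.462 ± 1.38846

(4.0735, 6.8505)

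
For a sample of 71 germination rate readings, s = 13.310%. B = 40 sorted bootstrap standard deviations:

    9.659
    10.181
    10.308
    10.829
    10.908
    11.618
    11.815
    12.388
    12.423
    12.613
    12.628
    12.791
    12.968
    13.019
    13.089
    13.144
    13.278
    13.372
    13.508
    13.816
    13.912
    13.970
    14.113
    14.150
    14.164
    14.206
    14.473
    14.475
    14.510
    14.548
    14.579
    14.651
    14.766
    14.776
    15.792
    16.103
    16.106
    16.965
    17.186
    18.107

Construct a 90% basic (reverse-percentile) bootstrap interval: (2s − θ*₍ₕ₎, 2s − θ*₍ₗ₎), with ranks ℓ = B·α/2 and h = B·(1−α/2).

(9.655, 16.439)

Percentile endpoints at ranks 2 and 38: θ*₍2₎ = 10.181, θ*₍38₎ = 16.965.
Basic interval reflects these around s:
  lower = 2 × 13.310 − 16.965 = 9.655
  upper = 2 × 13.310 − 10.181 = 16.439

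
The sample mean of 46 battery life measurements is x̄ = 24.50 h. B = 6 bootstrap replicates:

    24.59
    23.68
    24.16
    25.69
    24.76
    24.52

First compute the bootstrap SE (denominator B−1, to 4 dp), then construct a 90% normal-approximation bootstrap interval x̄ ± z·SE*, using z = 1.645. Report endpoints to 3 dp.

(23.396, 25.604)

Mean of replicates = 24.5667; sum of squared deviations = 2.2535; SE* = √(2.2535/5) = 0.6713
Margin = 1.645 × 0.6713 = 1.1043
Interval: 24.50 ± 1.1043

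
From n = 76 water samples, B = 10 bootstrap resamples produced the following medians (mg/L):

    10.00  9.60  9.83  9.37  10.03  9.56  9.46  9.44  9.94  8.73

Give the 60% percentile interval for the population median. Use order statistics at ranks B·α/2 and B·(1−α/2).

(9.37, 9.94)

Sorted replicates: 8.73, 9.37, 9.44, 9.46, 9.56, 9.60, 9.83, 9.94, 10.00, 10.03
α = 0.40; lower rank = 10 × 0.200 = 2; upper rank = 10 × 0.800 = 8.
The 2nd smallest replicate is 9.37; the 8th is 9.94.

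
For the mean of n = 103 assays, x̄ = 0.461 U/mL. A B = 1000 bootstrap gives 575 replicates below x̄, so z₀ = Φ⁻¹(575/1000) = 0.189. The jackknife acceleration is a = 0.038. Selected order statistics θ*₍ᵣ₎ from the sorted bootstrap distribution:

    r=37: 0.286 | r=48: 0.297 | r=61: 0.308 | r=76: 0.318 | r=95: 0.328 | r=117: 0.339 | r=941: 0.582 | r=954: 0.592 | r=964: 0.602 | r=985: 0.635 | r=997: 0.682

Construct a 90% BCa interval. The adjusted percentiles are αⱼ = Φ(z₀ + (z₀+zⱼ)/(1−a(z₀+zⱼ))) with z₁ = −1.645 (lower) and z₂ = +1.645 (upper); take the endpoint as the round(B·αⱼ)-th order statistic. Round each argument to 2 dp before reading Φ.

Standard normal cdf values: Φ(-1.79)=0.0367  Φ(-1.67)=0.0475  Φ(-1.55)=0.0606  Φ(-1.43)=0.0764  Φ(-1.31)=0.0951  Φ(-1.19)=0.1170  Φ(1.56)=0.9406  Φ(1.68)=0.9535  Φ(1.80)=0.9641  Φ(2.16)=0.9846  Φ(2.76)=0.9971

Lower: z₀ + z₁ = 0.189 + (-1.645) = -1.456; 1 − a(z₀+z₁) = 1 − (0.038)(-1.456) = 1.0553; argument = 0.189 + (-1.456)/1.0553 = -1.1907 → -1.19.
α₁ = Φ(-1.19) = 0.1170; rank = round(1000 × 0.1170) = 117; θ*₍117₎ = 0.339.
Upper: z₀ + z₂ = 1.834; 1 − a(z₀+z₂) = 0.9303; argument = 2.1604 → 2.16; α₂ = 0.9846; rank = 985; θ*₍985₎ = 0.635.

(0.339, 0.635)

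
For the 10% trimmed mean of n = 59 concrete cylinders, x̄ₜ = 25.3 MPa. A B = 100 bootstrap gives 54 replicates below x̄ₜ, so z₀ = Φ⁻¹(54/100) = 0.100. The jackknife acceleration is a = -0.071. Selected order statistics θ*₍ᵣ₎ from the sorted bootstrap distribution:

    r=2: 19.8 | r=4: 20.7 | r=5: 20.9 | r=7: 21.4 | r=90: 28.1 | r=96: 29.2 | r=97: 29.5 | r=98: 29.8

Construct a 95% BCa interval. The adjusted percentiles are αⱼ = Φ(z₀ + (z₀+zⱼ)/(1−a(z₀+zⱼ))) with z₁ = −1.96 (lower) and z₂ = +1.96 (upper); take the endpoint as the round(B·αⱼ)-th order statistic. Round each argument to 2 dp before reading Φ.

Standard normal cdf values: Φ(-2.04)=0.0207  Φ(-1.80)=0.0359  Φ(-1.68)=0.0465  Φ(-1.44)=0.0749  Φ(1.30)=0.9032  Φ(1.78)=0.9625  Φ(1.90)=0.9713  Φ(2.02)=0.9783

Lower: z₀ + z₁ = 0.100 + (-1.960) = -1.860; 1 − a(z₀+z₁) = 1 − (-0.071)(-1.860) = 0.8679; argument = 0.100 + (-1.860)/0.8679 = -2.0430 → -2.04.
α₁ = Φ(-2.04) = 0.0207; rank = round(100 × 0.0207) = 2; θ*₍2₎ = 19.8.
Upper: z₀ + z₂ = 2.060; 1 − a(z₀+z₂) = 1.1463; argument = 1.8971 → 1.90; α₂ = 0.9713; rank = 97; θ*₍97₎ = 29.5.

(19.8, 29.5)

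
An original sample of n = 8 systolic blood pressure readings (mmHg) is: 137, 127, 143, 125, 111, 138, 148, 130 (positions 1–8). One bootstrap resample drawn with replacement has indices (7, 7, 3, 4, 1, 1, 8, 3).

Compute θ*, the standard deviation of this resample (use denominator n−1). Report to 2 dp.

Resample values: 148, 148, 143, 125, 137, 137, 130, 143.
Mean = 138.8750; sum of squared deviations = 478.8750
s² = 478.8750 / 7 = 68.4107
s = √68.4107 = 8.27

θ* = 8.27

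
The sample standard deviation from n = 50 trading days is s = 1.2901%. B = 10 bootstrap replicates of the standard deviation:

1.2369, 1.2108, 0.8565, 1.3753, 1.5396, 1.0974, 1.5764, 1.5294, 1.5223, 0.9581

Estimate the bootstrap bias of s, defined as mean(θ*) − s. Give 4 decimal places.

bias = +0.0002

mean(θ*) = (1.2369 + 1.2108 + 0.8565 + 1.3753 + 1.5396 + 1.0974 + 1.5764 + 1.5294 + 1.5223 + 0.9581) / 10 = 1.29027
bias = 1.29027 − 1.2901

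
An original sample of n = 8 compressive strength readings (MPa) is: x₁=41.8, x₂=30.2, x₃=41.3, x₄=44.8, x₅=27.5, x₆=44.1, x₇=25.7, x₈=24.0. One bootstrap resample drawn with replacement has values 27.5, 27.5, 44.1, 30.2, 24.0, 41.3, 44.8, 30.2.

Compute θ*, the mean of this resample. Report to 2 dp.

θ* = 33.70

Mean = (27.5 + 27.5 + 44.1 + 30.2 + 24.0 + 41.3 + 44.8 + 30.2) / 8 = 269.60 / 8 = 33.70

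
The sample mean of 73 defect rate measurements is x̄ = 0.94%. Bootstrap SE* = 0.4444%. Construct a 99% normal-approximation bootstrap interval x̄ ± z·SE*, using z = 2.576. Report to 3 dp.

(-0.205, 2.085)

Margin = 2.576 × 0.4444 = 1.1448
Interval: 0.94 ± 1.1448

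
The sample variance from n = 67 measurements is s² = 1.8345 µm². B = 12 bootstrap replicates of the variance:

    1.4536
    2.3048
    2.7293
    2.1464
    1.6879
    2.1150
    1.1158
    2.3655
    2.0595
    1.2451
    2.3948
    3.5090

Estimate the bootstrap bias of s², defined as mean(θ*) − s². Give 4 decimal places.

bias = +0.2594

mean(θ*) = (1.4536 + 2.3048 + 2.7293 + 2.1464 + 1.6879 + 2.1150 + 1.1158 + 2.3655 + 2.0595 + 1.2451 + 2.3948 + 3.5090) / 12 = 2.09389
bias = 2.09389 − 1.8345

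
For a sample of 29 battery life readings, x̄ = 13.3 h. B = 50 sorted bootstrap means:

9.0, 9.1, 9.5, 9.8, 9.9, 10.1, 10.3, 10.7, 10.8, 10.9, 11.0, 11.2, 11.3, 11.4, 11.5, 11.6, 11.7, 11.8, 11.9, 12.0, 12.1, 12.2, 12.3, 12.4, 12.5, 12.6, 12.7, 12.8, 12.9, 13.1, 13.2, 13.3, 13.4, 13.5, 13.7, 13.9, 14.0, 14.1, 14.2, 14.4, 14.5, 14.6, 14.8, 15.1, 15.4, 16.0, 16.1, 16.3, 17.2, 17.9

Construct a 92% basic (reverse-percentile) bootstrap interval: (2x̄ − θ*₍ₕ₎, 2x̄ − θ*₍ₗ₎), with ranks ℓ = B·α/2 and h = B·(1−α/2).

Percentile endpoints at ranks 2 and 48: θ*₍2₎ = 9.1, θ*₍48₎ = 16.3.
Basic interval reflects these around x̄:
  lower = 2 × 13.3 − 16.3 = 10.3
  upper = 2 × 13.3 − 9.1 = 17.5

(10.3, 17.5)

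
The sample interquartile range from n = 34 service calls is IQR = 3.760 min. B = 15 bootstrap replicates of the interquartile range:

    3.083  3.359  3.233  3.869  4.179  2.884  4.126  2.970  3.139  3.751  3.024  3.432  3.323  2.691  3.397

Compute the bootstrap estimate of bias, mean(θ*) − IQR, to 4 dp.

bias = −0.3960

mean(θ*) = (3.083 + 3.359 + 3.233 + 3.869 + 4.179 + 2.884 + 4.126 + 2.970 + 3.139 + 3.751 + 3.024 + 3.432 + 3.323 + 2.691 + 3.397) / 15 = 3.36400
bias = 3.36400 − 3.760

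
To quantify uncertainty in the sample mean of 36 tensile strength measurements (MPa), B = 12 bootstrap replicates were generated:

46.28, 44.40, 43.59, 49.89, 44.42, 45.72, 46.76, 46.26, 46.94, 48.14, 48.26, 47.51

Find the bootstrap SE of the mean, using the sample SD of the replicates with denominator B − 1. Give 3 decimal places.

SE* = 1.821

Bootstrap SE is the standard deviation of the 12 replicate means.
Mean of replicates: (46.28 + 44.40 + 43.59 + 49.89 + 44.42 + 45.72 + 46.76 + 46.26 + 46.94 + 48.14 + 48.26 + 47.51) / 12 = 558.1700 / 12 = 46.5142
Sum of squared deviations: (−0.2342)² + (−2.1142)² + (−2.9242)² + (+3.3758)² + (−2.0942)² + (−0.7942)² + (+0.2458)² + (−0.2542)² + (+0.4258)² + (+1.6258)² + (+1.7458)² + (+0.9958)² = 36.4771
Variance = 36.4771 / 11 = 3.3161
SE* = √3.3161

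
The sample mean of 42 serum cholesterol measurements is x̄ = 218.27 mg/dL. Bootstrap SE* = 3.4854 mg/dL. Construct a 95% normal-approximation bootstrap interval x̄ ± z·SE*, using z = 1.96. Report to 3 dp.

(211.439, 225.101)

Margin = 1.96 × 3.4854 = 6.8314
Interval: 218.27 ± 6.8314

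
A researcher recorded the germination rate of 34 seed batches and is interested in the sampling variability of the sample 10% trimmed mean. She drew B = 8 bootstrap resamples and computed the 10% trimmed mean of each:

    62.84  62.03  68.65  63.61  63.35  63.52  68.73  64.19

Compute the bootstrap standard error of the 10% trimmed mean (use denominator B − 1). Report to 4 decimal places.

SE* = 2.5922

Bootstrap SE is the standard deviation of the 8 replicate 10% trimmed means.
Mean of replicates: (62.84 + 62.03 + 68.65 + 63.61 + 63.35 + 63.52 + 68.73 + 64.19) / 8 = 516.92000 / 8 = 64.61500
Sum of squared deviations: (−1.77500)² + (−2.58500)² + (+4.03500)² + (−1.00500)² + (−1.26500)² + (−1.09500)² + (+4.11500)² + (−0.42500)² = 47.03720
Variance = 47.03720 / 7 = 6.71960
SE* = √6.71960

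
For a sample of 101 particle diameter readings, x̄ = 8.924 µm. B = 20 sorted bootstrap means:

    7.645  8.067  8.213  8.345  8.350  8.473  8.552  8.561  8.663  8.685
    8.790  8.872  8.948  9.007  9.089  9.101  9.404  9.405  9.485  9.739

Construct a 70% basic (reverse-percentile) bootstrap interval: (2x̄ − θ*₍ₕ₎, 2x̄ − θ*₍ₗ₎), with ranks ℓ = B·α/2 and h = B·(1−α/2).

Percentile endpoints at ranks 3 and 17: θ*₍3₎ = 8.213, θ*₍17₎ = 9.404.
Basic interval reflects these around x̄:
  lower = 2 × 8.924 − 9.404 = 8.444
  upper = 2 × 8.924 − 8.213 = 9.635

(8.444, 9.635)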